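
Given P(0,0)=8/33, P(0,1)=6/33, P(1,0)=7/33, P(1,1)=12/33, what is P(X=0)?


P(X=0) = P(0,0)+P(0,1) = 8/33 + 6/33 = 14/33

14/33


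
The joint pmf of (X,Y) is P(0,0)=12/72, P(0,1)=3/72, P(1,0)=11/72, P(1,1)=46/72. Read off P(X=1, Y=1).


Read from table: P(X=1, Y=1) = 46/72 = 23/36

23/36


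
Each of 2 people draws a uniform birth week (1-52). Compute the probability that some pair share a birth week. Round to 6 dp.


P(all different) = prod((52-i)/52 for i=0..1) = 0.980769
P(at least one match) = 1 - 0.980769 = 0.019231

0.019231


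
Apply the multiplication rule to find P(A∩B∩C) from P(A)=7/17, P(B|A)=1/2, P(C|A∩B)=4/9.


P(A∩B∩C) = P(A) * P(B|A) * P(C|A∩B)
= 7/17 * 1/2 * 4/9
= 7/34 * 4/9 = 14/153

14/153


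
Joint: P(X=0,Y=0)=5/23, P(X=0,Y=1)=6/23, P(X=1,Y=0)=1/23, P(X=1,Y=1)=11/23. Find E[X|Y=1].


P(Y=1) = 17/23
E[X|Y=1] = (0*6 + 1*11)/17 = 11/17

11/17


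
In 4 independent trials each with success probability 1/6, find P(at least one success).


P(at least one) = 1 - P(none)
P(none) = (1 - 1/6)^4 = (5/6)^4 = 625/1296
P(at least one) = 1 - 625/1296 = 671/1296

671/1296


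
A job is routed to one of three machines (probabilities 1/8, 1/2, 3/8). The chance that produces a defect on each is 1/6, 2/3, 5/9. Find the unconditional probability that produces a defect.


P(A) = P(A|B1)P(B1) + P(A|B2)P(B2) + P(A|B3)P(B3)
= 1/6*1/8 + 2/3*1/2 + 5/9*3/8
= 1/48 + 1/3 + 5/24 = 9/16

9/16


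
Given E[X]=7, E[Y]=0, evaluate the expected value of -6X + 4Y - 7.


E[-6X + 4Y - 7] = -6*E[X] + 4*E[Y] - 7
= (-6)*(7) + (4)*(0) + (-7)
= -42 + 0 - 7 = -49

-49


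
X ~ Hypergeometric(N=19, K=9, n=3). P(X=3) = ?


P(X=3) = C(9,3)*C(10,0) / C(19,3)
= 84*1 / 969
= 84/969 = 28/323

28/323


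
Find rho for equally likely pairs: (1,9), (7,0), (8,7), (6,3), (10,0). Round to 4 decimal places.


Cov(X,Y) = -7.7200, Var(X) = 9.0400, Var(Y) = 13.3600
rho = Cov/(sqrt(VarX)*sqrt(VarY)) = -0.7025

-0.7025


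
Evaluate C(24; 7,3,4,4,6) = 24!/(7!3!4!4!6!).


24! = 620448401733239439360000
Denominator: 7!=5040 * 3!=6 * 4!=24 * 4!=24 * 6!=720
Coefficient = 620448401733239439360000 / 12541132800 = 49473074851200

49473074851200


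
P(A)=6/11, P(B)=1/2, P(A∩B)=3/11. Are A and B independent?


P(A)*P(B) = 6/11*1/2 = 3/11
P(A∩B) = 3/11, which equals P(A)P(B), so independent

Yes, A and B are independent


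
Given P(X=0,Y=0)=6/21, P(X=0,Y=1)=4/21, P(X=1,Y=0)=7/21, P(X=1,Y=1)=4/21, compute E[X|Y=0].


P(Y=0) = 13/21
E[X|Y=0] = (0*6 + 1*7)/13 = 7/13

7/13


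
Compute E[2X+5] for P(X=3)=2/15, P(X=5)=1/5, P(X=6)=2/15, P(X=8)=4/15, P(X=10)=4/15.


E[2X+5] = sum(g(x)*P(x))
= 11*2/15 + 15*1/5 + 17*2/15 + 21*4/15 + 25*4/15
= 19

19


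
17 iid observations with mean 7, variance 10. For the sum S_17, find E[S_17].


E[S_n] = n*E[X_1] = 17*7 = 119

119


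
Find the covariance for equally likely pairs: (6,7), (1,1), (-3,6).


E[X]=4/3, E[Y]=14/3, E[XY]=25/3
Cov(X,Y) = E[XY] - E[X]E[Y] = 25/3 - 4/3*14/3 = 19/9

19/9


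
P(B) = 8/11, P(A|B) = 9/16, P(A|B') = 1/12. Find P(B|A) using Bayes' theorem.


P(A) = P(A|B)P(B) + P(A|B')P(B') = 9/16*8/11 + 1/12*3/11 = 19/44
P(B|A) = P(A|B)P(B)/P(A) = (9/22)/(19/44) = 18/19

18/19


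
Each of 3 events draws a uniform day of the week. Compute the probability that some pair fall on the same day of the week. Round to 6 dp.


P(all different) = prod((7-i)/7 for i=0..2) = 0.612245
P(at least one match) = 1 - 0.612245 = 0.387755

0.387755


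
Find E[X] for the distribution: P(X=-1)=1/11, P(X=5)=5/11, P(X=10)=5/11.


E[X] = sum(x * P(x))
= -1*1/11 + 5*5/11 + 10*5/11
= 74/11

74/11


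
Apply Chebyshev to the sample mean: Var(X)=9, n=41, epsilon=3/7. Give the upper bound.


Var(Xbar) = Var(X)/n = 9/41
Chebyshev: P(|Xbar-mu| >= 3/7) <= Var(Xbar)/(3/7)^2 = (9/41)/(9/49) = 49/41
Bound exceeds 1, so trivial bound: 1

1


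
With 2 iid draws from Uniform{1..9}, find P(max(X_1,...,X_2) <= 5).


P(max <= 5) = P(all X_i <= 5) = (P(X_1 <= 5))^2
= (5/9)^2 = 25/81

25/81


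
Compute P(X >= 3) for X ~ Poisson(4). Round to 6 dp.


P(X>=3) = 1 - P(X<=2) = 1 - (e^(-4)*4^0/0! + e^(-4)*4^1/1! + e^(-4)*4^2/2!)
≈ 1 - (0.0183156389 + 0.0732625556 + 0.1465251111)
= 1 - 0.2381033056 = 0.7618966944
≈ 0.761897

0.761897


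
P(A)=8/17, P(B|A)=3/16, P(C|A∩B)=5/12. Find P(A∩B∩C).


P(A∩B∩C) = P(A) * P(B|A) * P(C|A∩B)
= 8/17 * 3/16 * 5/12
= 3/34 * 5/12 = 5/136

5/136


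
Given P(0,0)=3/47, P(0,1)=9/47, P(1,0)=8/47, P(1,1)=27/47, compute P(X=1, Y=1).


Read from table: P(X=1, Y=1) = 27/47

27/47


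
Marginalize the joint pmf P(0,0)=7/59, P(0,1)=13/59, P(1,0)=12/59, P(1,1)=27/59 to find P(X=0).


P(X=0) = P(0,0)+P(0,1) = 7/59 + 13/59 = 20/59

20/59


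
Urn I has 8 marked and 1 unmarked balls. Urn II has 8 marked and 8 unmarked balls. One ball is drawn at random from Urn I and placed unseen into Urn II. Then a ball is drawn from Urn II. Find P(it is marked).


P(transfer marked) = 8/9; P(transfer unmarked) = 1/9
If marked transferred: Urn II has 9 marked of 17, so P(marked|marked moved) = 9/17
If unmarked transferred: Urn II has 8 marked of 17, so P(marked|unmarked moved) = 8/17
By total probability: P(marked) = 8/9*9/17 + 1/9*8/17 = 80/153

80/153


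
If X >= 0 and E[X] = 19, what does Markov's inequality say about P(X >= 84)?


Markov: P(X >= a) <= E[X]/a
P(X >= 84) <= 19/84

19/84


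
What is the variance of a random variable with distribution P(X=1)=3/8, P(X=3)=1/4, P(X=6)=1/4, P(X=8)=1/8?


E[X] = 29/8, E[X^2] = 157/8
Var(X) = E[X^2] - (E[X])^2 = 157/8 - (29/8)^2 = 415/64

415/64


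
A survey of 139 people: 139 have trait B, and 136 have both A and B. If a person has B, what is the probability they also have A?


P(A|B) = P(A∩B)/P(B) = (136/139)/(139/139) = 136/139

136/139


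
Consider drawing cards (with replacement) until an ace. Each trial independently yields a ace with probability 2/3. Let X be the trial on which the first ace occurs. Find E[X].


For geometric (trials until first success), E[X] = 1/p = 1/(2/3) = 3/2

3/2


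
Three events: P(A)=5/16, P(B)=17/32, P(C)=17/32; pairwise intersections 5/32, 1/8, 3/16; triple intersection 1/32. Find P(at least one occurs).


P(A∪B∪C) = P(A)+P(B)+P(C) - P(AB)-P(AC)-P(BC) + P(ABC)
= 5/16+17/32+17/32 - 5/32-1/8-3/16 + 1/32
= 15/16

15/16


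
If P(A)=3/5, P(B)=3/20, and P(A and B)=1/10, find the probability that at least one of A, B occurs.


P(A∪B) = P(A) + P(B) - P(A∩B)
= 3/5 + 3/20 - 1/10 = 13/20

13/20


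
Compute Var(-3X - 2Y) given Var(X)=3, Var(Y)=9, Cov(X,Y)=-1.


Var(-3X - 2Y) = (-3)^2*Var(X) + (-2)^2*Var(Y) + 2*(-3)*(-2)*Cov(X,Y)
= 9*3 + 4*9 + 12*(-1)
= 27 + 36 - 12 = 51

51


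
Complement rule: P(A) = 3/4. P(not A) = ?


P(A') = 1 - P(A) = 1 - 3/4 = 1/4

1/4


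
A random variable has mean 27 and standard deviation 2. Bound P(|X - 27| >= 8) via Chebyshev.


k = 8/2 = 4
Chebyshev: P(|X-mu| >= k*sigma) <= 1/k^2 = 1/4^2 = 1/16

1/16


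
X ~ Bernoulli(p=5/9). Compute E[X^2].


For Bernoulli: X in {0,1}
E[X^2] = 0^2*(1-5/9) + 1^2*5/9 = 5/9

5/9


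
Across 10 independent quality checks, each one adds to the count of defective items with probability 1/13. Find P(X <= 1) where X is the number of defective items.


P(X<=1) = P(X=0) + P(X=1)
= 61917364224/137858491849 + 51597803520/137858491849
= 113515167744/137858491849

113515167744/137858491849


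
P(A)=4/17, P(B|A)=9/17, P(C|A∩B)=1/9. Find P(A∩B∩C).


P(A∩B∩C) = P(A) * P(B|A) * P(C|A∩B)
= 4/17 * 9/17 * 1/9
= 36/289 * 1/9 = 4/289

4/289


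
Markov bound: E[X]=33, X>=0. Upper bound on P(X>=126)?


Markov: P(X >= a) <= E[X]/a
P(X >= 126) <= 33/126 = 11/42

11/42


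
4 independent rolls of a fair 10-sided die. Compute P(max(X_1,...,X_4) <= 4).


P(max <= 4) = P(all X_i <= 4) = (P(X_1 <= 4))^4
= (4/10)^4 = (2/5)^4 = 16/625

16/625


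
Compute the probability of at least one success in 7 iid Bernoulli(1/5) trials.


P(at least one) = 1 - P(none)
P(none) = (1 - 1/5)^7 = (4/5)^7 = 16384/78125
P(at least one) = 1 - 16384/78125 = 61741/78125

61741/78125


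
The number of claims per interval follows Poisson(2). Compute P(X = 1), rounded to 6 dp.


P(X=1) = e^(-2) * 2^1 / 1!
≈ 0.1353352832 * 2 / 1
≈ 0.270671

0.270671


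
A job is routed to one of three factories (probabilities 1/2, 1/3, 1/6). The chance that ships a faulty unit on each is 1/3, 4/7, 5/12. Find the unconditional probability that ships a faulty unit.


P(A) = P(A|B1)P(B1) + P(A|B2)P(B2) + P(A|B3)P(B3)
= 1/3*1/2 + 4/7*1/3 + 5/12*1/6
= 1/6 + 4/21 + 5/72 = 215/504

215/504


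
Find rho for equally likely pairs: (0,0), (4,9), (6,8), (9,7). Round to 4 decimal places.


Cov(X,Y) = 8.2500, Var(X) = 10.6875, Var(Y) = 12.5000
rho = Cov/(sqrt(VarX)*sqrt(VarY)) = 0.7138

0.7138


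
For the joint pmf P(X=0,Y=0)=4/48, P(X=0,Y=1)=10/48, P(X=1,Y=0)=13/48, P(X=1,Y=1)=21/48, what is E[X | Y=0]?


P(Y=0) = 17/48
E[X|Y=0] = (0*4 + 1*13)/17 = 13/17

13/17


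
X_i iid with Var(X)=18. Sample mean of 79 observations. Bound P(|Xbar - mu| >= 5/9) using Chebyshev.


Var(Xbar) = Var(X)/n = 18/79
Chebyshev: P(|Xbar-mu| >= 5/9) <= Var(Xbar)/(5/9)^2 = (18/79)/(25/81) = 1458/1975

1458/1975


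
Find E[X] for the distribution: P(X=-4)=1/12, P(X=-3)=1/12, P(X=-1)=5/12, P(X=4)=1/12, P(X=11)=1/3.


E[X] = sum(x * P(x))
= -4*1/12 - 3*1/12 - 1*5/12 + 4*1/12 + 11*1/3
= 3

3


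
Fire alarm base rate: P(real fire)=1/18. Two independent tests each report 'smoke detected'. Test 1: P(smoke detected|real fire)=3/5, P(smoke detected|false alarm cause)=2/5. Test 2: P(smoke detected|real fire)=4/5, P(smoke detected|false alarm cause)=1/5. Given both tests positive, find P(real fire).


After test 1: P(+) = 3/5*1/18 + 2/5*17/18 = 37/90
P(B|+) = (1/30)/(37/90) = 3/37
After test 2 (use post1 as new prior): P(+) = 4/5*3/37 + 1/5*34/37 = 46/185
P(B|+,+) = (12/185)/(46/185) = 6/23

6/23


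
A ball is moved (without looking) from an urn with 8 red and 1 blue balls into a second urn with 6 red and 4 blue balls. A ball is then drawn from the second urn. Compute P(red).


P(transfer red) = 8/9; P(transfer blue) = 1/9
If red transferred: Urn II has 7 red of 11, so P(red|red moved) = 7/11
If blue transferred: Urn II has 6 red of 11, so P(red|blue moved) = 6/11
By total probability: P(red) = 8/9*7/11 + 1/9*6/11 = 62/99

62/99


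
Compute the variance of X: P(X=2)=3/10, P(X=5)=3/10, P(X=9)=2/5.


E[X] = 57/10, E[X^2] = 411/10
Var(X) = E[X^2] - (E[X])^2 = 411/10 - (57/10)^2 = 861/100

861/100


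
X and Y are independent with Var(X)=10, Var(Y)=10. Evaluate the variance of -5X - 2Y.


Independence => Cov(X,Y)=0
Var(-5X - 2Y) = (-5)^2*Var(X) + (-2)^2*Var(Y)
= 25*10 + 4*10 = 290

290


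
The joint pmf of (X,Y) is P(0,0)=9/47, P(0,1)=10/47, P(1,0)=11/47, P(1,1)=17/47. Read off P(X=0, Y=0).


Read from table: P(X=0, Y=0) = 9/47

9/47


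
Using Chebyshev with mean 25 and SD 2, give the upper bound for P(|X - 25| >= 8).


k = 8/2 = 4
Chebyshev: P(|X-mu| >= k*sigma) <= 1/k^2 = 1/4^2 = 1/16

1/16


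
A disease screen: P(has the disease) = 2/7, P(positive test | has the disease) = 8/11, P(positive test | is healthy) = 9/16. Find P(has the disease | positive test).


P(A) = P(A|B)P(B) + P(A|B')P(B') = 8/11*2/7 + 9/16*5/7 = 751/1232
P(B|A) = P(A|B)P(B)/P(A) = (16/77)/(751/1232) = 256/751

256/751


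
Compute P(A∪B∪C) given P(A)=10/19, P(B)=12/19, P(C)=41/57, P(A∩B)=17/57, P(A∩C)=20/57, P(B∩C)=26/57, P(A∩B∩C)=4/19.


P(A∪B∪C) = P(A)+P(B)+P(C) - P(AB)-P(AC)-P(BC) + P(ABC)
= 10/19+12/19+41/57 - 17/57-20/57-26/57 + 4/19
= 56/57

56/57


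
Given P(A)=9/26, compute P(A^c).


P(A') = 1 - P(A) = 1 - 9/26 = 17/26

17/26


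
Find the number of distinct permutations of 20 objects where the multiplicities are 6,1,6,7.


20! = 2432902008176640000
Denominator: 6!=720 * 1!=1 * 6!=720 * 7!=5040
Coefficient = 2432902008176640000 / 2612736000 = 931170240

931170240


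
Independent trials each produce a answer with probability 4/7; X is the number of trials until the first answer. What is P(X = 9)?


P(X=9) = (1-p)^8 * p = (3/7)^8 * 4/7
= 6561/5764801 * 4/7 = 26244/40353607

26244/40353607


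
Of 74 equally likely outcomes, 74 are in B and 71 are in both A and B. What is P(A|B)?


P(A|B) = P(A∩B)/P(B) = (71/74)/(74/74) = 71/74

71/74


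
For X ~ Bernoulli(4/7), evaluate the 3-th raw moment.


For Bernoulli: X in {0,1}
E[X^3] = 0^3*(1-4/7) + 1^3*4/7 = 4/7

4/7


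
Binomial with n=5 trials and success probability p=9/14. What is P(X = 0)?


P(X=0) = C(5,0) * p^0 * (1-p)^5
= 1 * 1 * 3125/537824
= 3125/537824

3125/537824


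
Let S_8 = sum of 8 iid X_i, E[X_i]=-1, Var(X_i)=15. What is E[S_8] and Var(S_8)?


E[S_n] = n*mu = 8*-1 = -8
Var(S_n) = n*sigma^2 = 8*15 = 120

E[S_8]=-8, Var(S_8)=120


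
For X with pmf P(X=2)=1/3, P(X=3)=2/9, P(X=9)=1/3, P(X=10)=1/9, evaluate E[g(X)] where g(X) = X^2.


E[X^2] = sum(g(x)*P(x))
= 4*1/3 + 9*2/9 + 81*1/3 + 100*1/9
= 373/9

373/9


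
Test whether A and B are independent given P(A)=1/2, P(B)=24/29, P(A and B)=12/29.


P(A)*P(B) = 1/2*24/29 = 12/29
P(A∩B) = 12/29, which equals P(A)P(B), so independent

Yes, A and B are independent


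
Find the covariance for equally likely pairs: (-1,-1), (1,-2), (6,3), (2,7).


E[X]=2, E[Y]=7/4, E[XY]=31/4
Cov(X,Y) = E[XY] - E[X]E[Y] = 31/4 - 2*7/4 = 17/4

17/4


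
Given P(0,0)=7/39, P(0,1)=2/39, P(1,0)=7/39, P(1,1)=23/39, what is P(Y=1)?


P(Y=1) = P(0,1)+P(1,1) = 2/39 + 23/39 = 25/39

25/39


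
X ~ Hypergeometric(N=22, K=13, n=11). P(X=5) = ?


P(X=5) = C(13,5)*C(9,6) / C(22,11)
= 1287*84 / 705432
= 108108/705432 = 99/646

99/646


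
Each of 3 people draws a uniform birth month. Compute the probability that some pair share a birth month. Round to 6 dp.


P(all different) = prod((12-i)/12 for i=0..2) = 0.763889
P(at least one match) = 1 - 0.763889 = 0.236111

0.236111


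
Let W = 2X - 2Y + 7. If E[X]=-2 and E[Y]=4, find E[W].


E[2X - 2Y + 7] = 2*E[X] - 2*E[Y] + 7
= (2)*(-2) + (-2)*(4) + (7)
= -4 - 8 + 7 = -5

-5


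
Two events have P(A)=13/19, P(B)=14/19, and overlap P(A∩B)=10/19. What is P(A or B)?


P(A∪B) = P(A) + P(B) - P(A∩B)
= 13/19 + 14/19 - 10/19 = 17/19

17/19


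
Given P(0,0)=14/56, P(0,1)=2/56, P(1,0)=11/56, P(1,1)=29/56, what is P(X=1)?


P(X=1) = P(1,0)+P(1,1) = 11/56 + 29/56 = 40/56 = 5/7

5/7


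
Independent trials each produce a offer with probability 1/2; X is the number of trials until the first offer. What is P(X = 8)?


P(X=8) = (1-p)^7 * p = (1/2)^7 * 1/2
= 1/128 * 1/2 = 1/256

1/256


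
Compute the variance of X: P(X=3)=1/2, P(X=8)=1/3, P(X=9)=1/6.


E[X] = 17/3, E[X^2] = 118/3
Var(X) = E[X^2] - (E[X])^2 = 118/3 - (17/3)^2 = 65/9

65/9


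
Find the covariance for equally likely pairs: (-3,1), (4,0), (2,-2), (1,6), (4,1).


E[X]=8/5, E[Y]=6/5, E[XY]=3/5
Cov(X,Y) = E[XY] - E[X]E[Y] = 3/5 - 8/5*6/5 = -33/25

-33/25


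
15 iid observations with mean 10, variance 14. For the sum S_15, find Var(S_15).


By independence, Var(S_n) = n*Var(X_1) = 15*14 = 210

210


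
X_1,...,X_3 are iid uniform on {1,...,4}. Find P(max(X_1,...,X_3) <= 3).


P(max <= 3) = P(all X_i <= 3) = (P(X_1 <= 3))^3
= (3/4)^3 = 27/64

27/64


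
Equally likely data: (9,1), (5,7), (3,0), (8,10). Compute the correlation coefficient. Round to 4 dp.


Cov(X,Y) = 2.8750, Var(X) = 5.6875, Var(Y) = 17.2500
rho = Cov/(sqrt(VarX)*sqrt(VarY)) = 0.2903

0.2903


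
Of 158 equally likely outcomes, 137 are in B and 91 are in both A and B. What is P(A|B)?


P(A|B) = P(A∩B)/P(B) = (91/158)/(137/158) = 91/137

91/137


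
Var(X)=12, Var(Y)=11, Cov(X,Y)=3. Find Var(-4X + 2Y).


Var(-4X + 2Y) = (-4)^2*Var(X) + 2^2*Var(Y) + 2*(-4)*2*Cov(X,Y)
= 16*12 + 4*11 - 16*3
= 192 + 44 - 48 = 188

188


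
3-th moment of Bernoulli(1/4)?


For Bernoulli: X in {0,1}
E[X^3] = 0^3*(1-1/4) + 1^3*1/4 = 1/4

1/4


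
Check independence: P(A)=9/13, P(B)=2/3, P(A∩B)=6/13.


P(A)*P(B) = 9/13*2/3 = 6/13
P(A∩B) = 6/13, which equals P(A)P(B), so independent

Yes, A and B are independent


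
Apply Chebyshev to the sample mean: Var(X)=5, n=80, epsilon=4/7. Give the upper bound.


Var(Xbar) = Var(X)/n = 5/80
Chebyshev: P(|Xbar-mu| >= 4/7) <= Var(Xbar)/(4/7)^2 = (1/16)/(16/49) = 49/256

49/256


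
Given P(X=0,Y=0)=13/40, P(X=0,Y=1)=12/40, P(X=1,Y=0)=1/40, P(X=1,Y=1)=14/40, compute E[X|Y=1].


P(Y=1) = 26/40
E[X|Y=1] = (0*12 + 1*14)/26 = 14/26 = 7/13

7/13


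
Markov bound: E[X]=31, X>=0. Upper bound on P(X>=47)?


Markov: P(X >= a) <= E[X]/a
P(X >= 47) <= 31/47

31/47


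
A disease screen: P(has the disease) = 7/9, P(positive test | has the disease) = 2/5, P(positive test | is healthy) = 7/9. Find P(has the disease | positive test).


P(A) = P(A|B)P(B) + P(A|B')P(B') = 2/5*7/9 + 7/9*2/9 = 196/405
P(B|A) = P(A|B)P(B)/P(A) = (14/45)/(196/405) = 9/14

9/14


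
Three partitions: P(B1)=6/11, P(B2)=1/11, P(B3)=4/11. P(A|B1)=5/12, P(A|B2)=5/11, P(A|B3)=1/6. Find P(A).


P(A) = P(A|B1)P(B1) + P(A|B2)P(B2) + P(A|B3)P(B3)
= 5/12*6/11 + 5/11*1/11 + 1/6*4/11
= 5/22 + 5/121 + 2/33 = 239/726

239/726


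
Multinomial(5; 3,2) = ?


5! = 120
Denominator: 3!=6 * 2!=2
Coefficient = 120 / 12 = 10

10


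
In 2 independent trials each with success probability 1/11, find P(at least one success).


P(at least one) = 1 - P(none)
P(none) = (1 - 1/11)^2 = (10/11)^2 = 100/121
P(at least one) = 1 - 100/121 = 21/121

21/121


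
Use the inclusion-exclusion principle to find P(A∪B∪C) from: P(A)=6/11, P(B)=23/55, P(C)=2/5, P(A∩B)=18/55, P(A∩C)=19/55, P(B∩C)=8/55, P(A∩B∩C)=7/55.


P(A∪B∪C) = P(A)+P(B)+P(C) - P(AB)-P(AC)-P(BC) + P(ABC)
= 6/11+23/55+2/5 - 18/55-19/55-8/55 + 7/55
= 37/55

37/55


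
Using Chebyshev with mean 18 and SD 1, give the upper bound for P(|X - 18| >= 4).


k = 4/1 = 4
Chebyshev: P(|X-mu| >= k*sigma) <= 1/k^2 = 1/4^2 = 1/16

1/16


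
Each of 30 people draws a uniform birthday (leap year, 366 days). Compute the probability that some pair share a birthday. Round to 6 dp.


P(all different) = prod((366-i)/366 for i=0..29) = 0.294697
P(at least one match) = 1 - 0.294697 = 0.705303

0.705303


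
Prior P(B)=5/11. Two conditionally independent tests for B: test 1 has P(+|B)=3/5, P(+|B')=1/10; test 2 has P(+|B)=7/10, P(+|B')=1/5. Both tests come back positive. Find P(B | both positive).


After test 1: P(+) = 3/5*5/11 + 1/10*6/11 = 18/55
P(B|+) = (3/11)/(18/55) = 5/6
After test 2 (use post1 as new prior): P(+) = 7/10*5/6 + 1/5*1/6 = 37/60
P(B|+,+) = (7/12)/(37/60) = 35/37

35/37


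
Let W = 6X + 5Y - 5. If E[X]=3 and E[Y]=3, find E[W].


E[6X + 5Y - 5] = 6*E[X] + 5*E[Y] - 5
= (6)*(3) + (5)*(3) + (-5)
= 18 + 15 - 5 = 28

28


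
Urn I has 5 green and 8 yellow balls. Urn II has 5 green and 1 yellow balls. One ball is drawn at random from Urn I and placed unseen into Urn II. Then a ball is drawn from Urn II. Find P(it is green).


P(transfer green) = 5/13; P(transfer yellow) = 8/13
If green transferred: Urn II has 6 green of 7, so P(green|green moved) = 6/7
If yellow transferred: Urn II has 5 green of 7, so P(green|yellow moved) = 5/7
By total probability: P(green) = 5/13*6/7 + 8/13*5/7 = 10/13

10/13


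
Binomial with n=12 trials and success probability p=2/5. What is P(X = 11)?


P(X=11) = C(12,11) * p^11 * (1-p)^1
= 12 * 2048/48828125 * 3/5
= 73728/244140625

73728/244140625


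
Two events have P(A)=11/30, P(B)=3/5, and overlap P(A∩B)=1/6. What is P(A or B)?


P(A∪B) = P(A) + P(B) - P(A∩B)
= 11/30 + 3/5 - 1/6 = 4/5

4/5


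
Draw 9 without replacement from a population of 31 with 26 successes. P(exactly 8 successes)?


P(X=8) = C(26,8)*C(5,1) / C(31,9)
= 1562275*5 / 20160075
= 7811375/20160075 = 1045/2697

1045/2697


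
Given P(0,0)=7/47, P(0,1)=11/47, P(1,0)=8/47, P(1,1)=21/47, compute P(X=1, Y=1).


Read from table: P(X=1, Y=1) = 21/47

21/47


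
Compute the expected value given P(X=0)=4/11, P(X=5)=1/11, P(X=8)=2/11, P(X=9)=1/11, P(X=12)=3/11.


E[X] = sum(x * P(x))
= 0*4/11 + 5*1/11 + 8*2/11 + 9*1/11 + 12*3/11
= 6

6


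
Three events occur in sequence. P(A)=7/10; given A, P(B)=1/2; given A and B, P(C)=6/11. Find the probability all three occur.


P(A∩B∩C) = P(A) * P(B|A) * P(C|A∩B)
= 7/10 * 1/2 * 6/11
= 7/20 * 6/11 = 21/110

21/110


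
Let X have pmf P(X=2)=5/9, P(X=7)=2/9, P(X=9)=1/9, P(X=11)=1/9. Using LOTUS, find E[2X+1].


E[2X+1] = sum(g(x)*P(x))
= 5*5/9 + 15*2/9 + 19*1/9 + 23*1/9
= 97/9

97/9


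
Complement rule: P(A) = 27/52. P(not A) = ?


P(A') = 1 - P(A) = 1 - 27/52 = 25/52

25/52


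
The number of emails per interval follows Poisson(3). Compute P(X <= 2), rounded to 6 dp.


P(X<=2) = e^(-3)*3^0/0! + e^(-3)*3^1/1! + e^(-3)*3^2/2!
≈ 0.0497870684 + 0.1493612051 + 0.2240418077
= 0.4231900812
≈ 0.423190

0.423190


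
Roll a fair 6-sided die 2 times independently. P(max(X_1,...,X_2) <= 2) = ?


P(max <= 2) = P(all X_i <= 2) = (P(X_1 <= 2))^2
= (2/6)^2 = (1/3)^2 = 1/9

1/9


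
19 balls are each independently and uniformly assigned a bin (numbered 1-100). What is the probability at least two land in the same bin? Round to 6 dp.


P(all different) = prod((100-i)/100 for i=0..18) = 0.160987
P(at least one match) = 1 - 0.160987 = 0.839013

0.839013


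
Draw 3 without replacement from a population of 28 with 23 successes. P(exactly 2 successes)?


P(X=2) = C(23,2)*C(5,1) / C(28,3)
= 253*5 / 3276
= 1265/3276

1265/3276


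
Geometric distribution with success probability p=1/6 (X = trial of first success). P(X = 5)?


P(X=5) = (1-p)^4 * p = (5/6)^4 * 1/6
= 625/1296 * 1/6 = 625/7776

625/7776


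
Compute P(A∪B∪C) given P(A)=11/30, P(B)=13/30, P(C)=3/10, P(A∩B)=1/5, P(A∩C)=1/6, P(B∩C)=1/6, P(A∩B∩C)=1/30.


P(A∪B∪C) = P(A)+P(B)+P(C) - P(AB)-P(AC)-P(BC) + P(ABC)
= 11/30+13/30+3/10 - 1/5-1/6-1/6 + 1/30
= 3/5

3/5


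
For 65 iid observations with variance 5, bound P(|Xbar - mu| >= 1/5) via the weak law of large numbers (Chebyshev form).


Var(Xbar) = Var(X)/n = 5/65
Chebyshev: P(|Xbar-mu| >= 1/5) <= Var(Xbar)/(1/5)^2 = (1/13)/(1/25) = 25/13
Bound exceeds 1, so trivial bound: 1

1


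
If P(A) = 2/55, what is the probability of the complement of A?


P(A') = 1 - P(A) = 1 - 2/55 = 53/55

53/55


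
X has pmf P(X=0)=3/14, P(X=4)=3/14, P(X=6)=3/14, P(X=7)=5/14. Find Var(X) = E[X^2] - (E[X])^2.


E[X] = 65/14, E[X^2] = 401/14
Var(X) = E[X^2] - (E[X])^2 = 401/14 - (65/14)^2 = 1389/196

1389/196


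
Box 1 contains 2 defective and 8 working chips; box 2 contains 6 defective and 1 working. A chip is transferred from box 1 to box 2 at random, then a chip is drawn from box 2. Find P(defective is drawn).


P(transfer defective) = 2/10 = 1/5; P(transfer working) = 4/5
If defective transferred: Urn II has 7 defective of 8, so P(defective|defective moved) = 7/8
If working transferred: Urn II has 6 defective of 8, so P(defective|working moved) = 3/4
By total probability: P(defective) = 1/5*7/8 + 4/5*3/4 = 31/40

31/40


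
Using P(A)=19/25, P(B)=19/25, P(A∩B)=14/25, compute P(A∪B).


P(A∪B) = P(A) + P(B) - P(A∩B)
= 19/25 + 19/25 - 14/25 = 24/25

24/25


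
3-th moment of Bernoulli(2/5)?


For Bernoulli: X in {0,1}
E[X^3] = 0^3*(1-2/5) + 1^3*2/5 = 2/5

2/5


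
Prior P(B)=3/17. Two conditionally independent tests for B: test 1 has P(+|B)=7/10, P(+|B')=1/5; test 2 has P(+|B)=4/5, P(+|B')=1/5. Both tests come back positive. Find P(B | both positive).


After test 1: P(+) = 7/10*3/17 + 1/5*14/17 = 49/170
P(B|+) = (21/170)/(49/170) = 3/7
After test 2 (use post1 as new prior): P(+) = 4/5*3/7 + 1/5*4/7 = 16/35
P(B|+,+) = (12/35)/(16/35) = 3/4

3/4


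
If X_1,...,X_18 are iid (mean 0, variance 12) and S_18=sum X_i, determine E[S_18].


E[S_n] = n*E[X_1] = 18*0 = 0

0


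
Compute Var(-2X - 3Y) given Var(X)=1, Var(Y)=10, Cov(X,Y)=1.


Var(-2X - 3Y) = (-2)^2*Var(X) + (-3)^2*Var(Y) + 2*(-2)*(-3)*Cov(X,Y)
= 4*1 + 9*10 + 12*1
= 4 + 90 + 12 = 106

106


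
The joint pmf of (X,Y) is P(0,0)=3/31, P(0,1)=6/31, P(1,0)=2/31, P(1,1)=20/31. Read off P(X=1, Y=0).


Read from table: P(X=1, Y=0) = 2/31

2/31


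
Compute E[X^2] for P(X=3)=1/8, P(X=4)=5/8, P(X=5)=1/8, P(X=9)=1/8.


E[X^2] = sum(g(x)*P(x))
= 9*1/8 + 16*5/8 + 25*1/8 + 81*1/8
= 195/8

195/8


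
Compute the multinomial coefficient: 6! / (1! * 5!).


6! = 720
Denominator: 1!=1 * 5!=120
Coefficient = 720 / 120 = 6

6


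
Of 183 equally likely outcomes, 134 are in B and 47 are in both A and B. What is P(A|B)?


P(A|B) = P(A∩B)/P(B) = (47/183)/(134/183) = 47/134

47/134


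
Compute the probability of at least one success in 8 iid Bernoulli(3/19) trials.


P(at least one) = 1 - P(none)
P(none) = (1 - 3/19)^8 = (16/19)^8 = 4294967296/16983563041
P(at least one) = 1 - 4294967296/16983563041 = 12688595745/16983563041

12688595745/16983563041


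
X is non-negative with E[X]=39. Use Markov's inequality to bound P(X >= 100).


Markov: P(X >= a) <= E[X]/a
P(X >= 100) <= 39/100

39/100


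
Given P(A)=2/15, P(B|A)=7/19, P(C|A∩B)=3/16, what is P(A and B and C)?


P(A∩B∩C) = P(A) * P(B|A) * P(C|A∩B)
= 2/15 * 7/19 * 3/16
= 14/285 * 3/16 = 7/760

7/760


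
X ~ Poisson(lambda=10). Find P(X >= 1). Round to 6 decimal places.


P(X>=1) = 1 - P(X<=0) = 1 - (e^(-10)*10^0/0!)
≈ 1 - 0.0000453999 = 0.9999546001
≈ 0.999955

0.999955


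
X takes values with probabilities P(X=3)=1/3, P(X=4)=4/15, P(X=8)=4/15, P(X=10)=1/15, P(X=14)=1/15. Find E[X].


E[X] = sum(x * P(x))
= 3*1/3 + 4*4/15 + 8*4/15 + 10*1/15 + 14*1/15
= 29/5

29/5


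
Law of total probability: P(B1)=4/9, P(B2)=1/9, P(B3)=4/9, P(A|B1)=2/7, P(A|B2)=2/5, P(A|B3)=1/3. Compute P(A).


P(A) = P(A|B1)P(B1) + P(A|B2)P(B2) + P(A|B3)P(B3)
= 2/7*4/9 + 2/5*1/9 + 1/3*4/9
= 8/63 + 2/45 + 4/27 = 302/945

302/945


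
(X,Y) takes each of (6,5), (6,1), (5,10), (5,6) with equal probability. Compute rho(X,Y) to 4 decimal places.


Cov(X,Y) = -1.2500, Var(X) = 0.2500, Var(Y) = 10.2500
rho = Cov/(sqrt(VarX)*sqrt(VarY)) = -0.7809

-0.7809


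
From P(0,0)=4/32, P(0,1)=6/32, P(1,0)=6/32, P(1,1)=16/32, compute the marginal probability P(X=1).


P(X=1) = P(1,0)+P(1,1) = 6/32 + 16/32 = 22/32 = 11/16

11/16


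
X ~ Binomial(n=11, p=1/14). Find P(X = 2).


P(X=2) = C(11,2) * p^2 * (1-p)^9
= 55 * 1/196 * 10604499373/20661046784
= 583247465515/4049565169664

583247465515/4049565169664


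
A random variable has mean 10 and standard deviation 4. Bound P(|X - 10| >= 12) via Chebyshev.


k = 12/4 = 3
Chebyshev: P(|X-mu| >= k*sigma) <= 1/k^2 = 1/3^2 = 1/9

1/9


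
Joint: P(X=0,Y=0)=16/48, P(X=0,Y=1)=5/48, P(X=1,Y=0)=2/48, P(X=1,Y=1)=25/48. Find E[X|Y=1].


P(Y=1) = 30/48
E[X|Y=1] = (0*5 + 1*25)/30 = 25/30 = 5/6

5/6


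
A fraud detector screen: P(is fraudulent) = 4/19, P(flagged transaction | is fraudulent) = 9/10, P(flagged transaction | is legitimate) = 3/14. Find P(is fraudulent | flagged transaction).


P(A) = P(A|B)P(B) + P(A|B')P(B') = 9/10*4/19 + 3/14*15/19 = 477/1330
P(B|A) = P(A|B)P(B)/P(A) = (18/95)/(477/1330) = 28/53

28/53


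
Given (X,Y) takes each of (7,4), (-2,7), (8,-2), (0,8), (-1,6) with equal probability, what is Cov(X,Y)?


E[X]=12/5, E[Y]=23/5, E[XY]=-8/5
Cov(X,Y) = E[XY] - E[X]E[Y] = -8/5 - 12/5*23/5 = -316/25

-316/25


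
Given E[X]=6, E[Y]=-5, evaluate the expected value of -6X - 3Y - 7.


E[-6X - 3Y - 7] = -6*E[X] - 3*E[Y] - 7
= (-6)*(6) + (-3)*(-5) + (-7)
= -36 + 15 - 7 = -28

-28


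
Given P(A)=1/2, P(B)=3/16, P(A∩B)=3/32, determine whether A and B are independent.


P(A)*P(B) = 1/2*3/16 = 3/32
P(A∩B) = 3/32, which equals P(A)P(B), so independent

Yes, A and B are independent


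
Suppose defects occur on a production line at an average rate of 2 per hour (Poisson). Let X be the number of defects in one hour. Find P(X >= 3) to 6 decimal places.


P(X>=3) = 1 - P(X<=2) = 1 - (e^(-2)*2^0/0! + e^(-2)*2^1/1! + e^(-2)*2^2/2!)
≈ 1 - (0.1353352832 + 0.2706705665 + 0.2706705665)
= 1 - 0.6766764162 = 0.3233235838
≈ 0.323324

0.323324


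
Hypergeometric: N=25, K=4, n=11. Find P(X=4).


P(X=4) = C(4,4)*C(21,7) / C(25,11)
= 1*116280 / 4457400
= 116280/4457400 = 3/115

3/115


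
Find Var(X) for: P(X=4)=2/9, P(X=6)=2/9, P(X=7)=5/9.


E[X] = 55/9, E[X^2] = 349/9
Var(X) = E[X^2] - (E[X])^2 = 349/9 - (55/9)^2 = 116/81

116/81


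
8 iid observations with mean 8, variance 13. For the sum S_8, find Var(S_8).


By independence, Var(S_n) = n*Var(X_1) = 8*13 = 104

104


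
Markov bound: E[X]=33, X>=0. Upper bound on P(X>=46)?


Markov: P(X >= a) <= E[X]/a
P(X >= 46) <= 33/46

33/46


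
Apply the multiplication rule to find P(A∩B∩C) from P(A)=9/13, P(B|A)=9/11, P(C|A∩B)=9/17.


P(A∩B∩C) = P(A) * P(B|A) * P(C|A∩B)
= 9/13 * 9/11 * 9/17
= 81/143 * 9/17 = 729/2431

729/2431


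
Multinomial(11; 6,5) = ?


11! = 39916800
Denominator: 6!=720 * 5!=120
Coefficient = 39916800 / 86400 = 462

462


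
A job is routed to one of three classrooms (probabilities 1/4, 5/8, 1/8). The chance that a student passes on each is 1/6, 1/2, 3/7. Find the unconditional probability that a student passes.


P(A) = P(A|B1)P(B1) + P(A|B2)P(B2) + P(A|B3)P(B3)
= 1/6*1/4 + 1/2*5/8 + 3/7*1/8
= 1/24 + 5/16 + 3/56 = 137/336

137/336


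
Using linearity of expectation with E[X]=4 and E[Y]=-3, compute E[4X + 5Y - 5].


E[4X + 5Y - 5] = 4*E[X] + 5*E[Y] - 5
= (4)*(4) + (5)*(-3) + (-5)
= 16 - 15 - 5 = -4

-4


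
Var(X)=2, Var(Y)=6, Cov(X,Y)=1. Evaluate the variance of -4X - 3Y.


Var(-4X - 3Y) = (-4)^2*Var(X) + (-3)^2*Var(Y) + 2*(-4)*(-3)*Cov(X,Y)
= 16*2 + 9*6 + 24*1
= 32 + 54 + 24 = 110

110


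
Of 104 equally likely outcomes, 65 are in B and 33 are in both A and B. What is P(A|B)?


P(A|B) = P(A∩B)/P(B) = (33/104)/(65/104) = 33/65

33/65


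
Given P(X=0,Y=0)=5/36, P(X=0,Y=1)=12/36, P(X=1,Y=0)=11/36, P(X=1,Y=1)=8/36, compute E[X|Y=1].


P(Y=1) = 20/36
E[X|Y=1] = (0*12 + 1*8)/20 = 8/20 = 2/5

2/5


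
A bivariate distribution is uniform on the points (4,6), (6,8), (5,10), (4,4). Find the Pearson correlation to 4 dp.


Cov(X,Y) = 1.2500, Var(X) = 0.6875, Var(Y) = 5.0000
rho = Cov/(sqrt(VarX)*sqrt(VarY)) = 0.6742

0.6742


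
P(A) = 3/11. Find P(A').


P(A') = 1 - P(A) = 1 - 3/11 = 8/11

8/11


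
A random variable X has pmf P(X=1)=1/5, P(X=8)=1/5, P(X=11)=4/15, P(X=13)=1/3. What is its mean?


E[X] = sum(x * P(x))
= 1*1/5 + 8*1/5 + 11*4/15 + 13*1/3
= 136/15

136/15


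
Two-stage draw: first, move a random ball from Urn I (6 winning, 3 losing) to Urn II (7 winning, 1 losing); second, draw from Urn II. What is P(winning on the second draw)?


P(transfer winning) = 6/9 = 2/3; P(transfer losing) = 1/3
If winning transferred: Urn II has 8 winning of 9, so P(winning|winning moved) = 8/9
If losing transferred: Urn II has 7 winning of 9, so P(winning|losing moved) = 7/9
By total probability: P(winning) = 2/3*8/9 + 1/3*7/9 = 23/27

23/27


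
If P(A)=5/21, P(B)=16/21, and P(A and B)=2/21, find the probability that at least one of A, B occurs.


P(A∪B) = P(A) + P(B) - P(A∩B)
= 5/21 + 16/21 - 2/21 = 19/21

19/21


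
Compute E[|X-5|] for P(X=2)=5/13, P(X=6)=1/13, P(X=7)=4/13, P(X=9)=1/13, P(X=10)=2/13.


E[|X-5|] = sum(g(x)*P(x))
= 3*5/13 + 1*1/13 + 2*4/13 + 4*1/13 + 5*2/13
= 38/13

38/13


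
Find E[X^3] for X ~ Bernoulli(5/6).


For Bernoulli: X in {0,1}
E[X^3] = 0^3*(1-5/6) + 1^3*5/6 = 5/6

5/6


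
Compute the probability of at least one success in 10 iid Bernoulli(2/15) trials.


P(at least one) = 1 - P(none)
P(none) = (1 - 2/15)^10 = (13/15)^10 = 137858491849/576650390625
P(at least one) = 1 - 137858491849/576650390625 = 438791898776/576650390625

438791898776/576650390625


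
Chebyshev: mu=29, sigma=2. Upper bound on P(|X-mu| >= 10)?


k = 10/2 = 5
Chebyshev: P(|X-mu| >= k*sigma) <= 1/k^2 = 1/5^2 = 1/25

1/25


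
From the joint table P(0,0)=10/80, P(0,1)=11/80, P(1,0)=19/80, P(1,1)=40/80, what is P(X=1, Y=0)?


Read from table: P(X=1, Y=0) = 19/80

19/80


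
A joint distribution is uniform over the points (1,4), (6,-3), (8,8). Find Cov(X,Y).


E[X]=5, E[Y]=3, E[XY]=50/3
Cov(X,Y) = E[XY] - E[X]E[Y] = 50/3 - 5*3 = 5/3

5/3


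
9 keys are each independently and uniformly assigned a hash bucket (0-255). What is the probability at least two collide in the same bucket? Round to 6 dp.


P(all different) = prod((256-i)/256 for i=0..8) = 0.867441
P(at least one match) = 1 - 0.867441 = 0.132559

0.132559


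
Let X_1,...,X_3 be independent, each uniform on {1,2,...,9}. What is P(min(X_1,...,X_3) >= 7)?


P(min >= 7) = P(all X_i >= 7) = (P(X_1 >= 7))^3
= (3/9)^3 = (1/3)^3 = 1/27

1/27


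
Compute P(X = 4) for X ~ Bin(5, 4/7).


P(X=4) = C(5,4) * p^4 * (1-p)^1
= 5 * 256/2401 * 3/7
= 3840/16807

3840/16807


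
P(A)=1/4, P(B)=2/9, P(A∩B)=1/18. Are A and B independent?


P(A)*P(B) = 1/4*2/9 = 1/18
P(A∩B) = 1/18, which equals P(A)P(B), so independent

Yes, A and B are independent


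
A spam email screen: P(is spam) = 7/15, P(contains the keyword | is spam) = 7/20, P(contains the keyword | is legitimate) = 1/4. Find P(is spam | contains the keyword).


P(A) = P(A|B)P(B) + P(A|B')P(B') = 7/20*7/15 + 1/4*8/15 = 89/300
P(B|A) = P(A|B)P(B)/P(A) = (49/300)/(89/300) = 49/89

49/89


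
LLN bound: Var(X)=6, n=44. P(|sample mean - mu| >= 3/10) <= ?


Var(Xbar) = Var(X)/n = 6/44
Chebyshev: P(|Xbar-mu| >= 3/10) <= Var(Xbar)/(3/10)^2 = (3/22)/(9/100) = 50/33
Bound exceeds 1, so trivial bound: 1

1


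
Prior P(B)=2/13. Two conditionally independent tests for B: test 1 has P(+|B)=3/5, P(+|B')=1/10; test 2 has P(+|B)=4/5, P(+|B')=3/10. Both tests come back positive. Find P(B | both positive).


After test 1: P(+) = 3/5*2/13 + 1/10*11/13 = 23/130
P(B|+) = (6/65)/(23/130) = 12/23
After test 2 (use post1 as new prior): P(+) = 4/5*12/23 + 3/10*11/23 = 129/230
P(B|+,+) = (48/115)/(129/230) = 32/43

32/43


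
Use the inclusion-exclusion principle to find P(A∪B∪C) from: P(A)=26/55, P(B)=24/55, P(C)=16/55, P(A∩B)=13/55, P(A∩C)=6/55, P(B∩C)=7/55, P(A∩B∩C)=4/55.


P(A∪B∪C) = P(A)+P(B)+P(C) - P(AB)-P(AC)-P(BC) + P(ABC)
= 26/55+24/55+16/55 - 13/55-6/55-7/55 + 4/55
= 4/5

4/5


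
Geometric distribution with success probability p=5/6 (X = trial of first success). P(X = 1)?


P(X=1) = (1-p)^0 * p = (1/6)^0 * 5/6
= 1 * 5/6 = 5/6

5/6


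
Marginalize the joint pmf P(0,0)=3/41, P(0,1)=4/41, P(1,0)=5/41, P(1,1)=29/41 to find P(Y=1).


P(Y=1) = P(0,1)+P(1,1) = 4/41 + 29/41 = 33/41

33/41


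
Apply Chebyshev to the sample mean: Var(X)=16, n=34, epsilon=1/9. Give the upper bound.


Var(Xbar) = Var(X)/n = 16/34
Chebyshev: P(|Xbar-mu| >= 1/9) <= Var(Xbar)/(1/9)^2 = (8/17)/(1/81) = 648/17
Bound exceeds 1, so trivial bound: 1

1


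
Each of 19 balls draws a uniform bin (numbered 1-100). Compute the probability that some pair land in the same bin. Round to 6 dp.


P(all different) = prod((100-i)/100 for i=0..18) = 0.160987
P(at least one match) = 1 - 0.160987 = 0.839013

0.839013


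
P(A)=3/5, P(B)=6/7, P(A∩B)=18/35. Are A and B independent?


P(A)*P(B) = 3/5*6/7 = 18/35
P(A∩B) = 18/35, which equals P(A)P(B), so independent

Yes, A and B are independent


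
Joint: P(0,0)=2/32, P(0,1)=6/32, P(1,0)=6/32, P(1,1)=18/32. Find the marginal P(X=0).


P(X=0) = P(0,0)+P(0,1) = 2/32 + 6/32 = 8/32 = 1/4

1/4


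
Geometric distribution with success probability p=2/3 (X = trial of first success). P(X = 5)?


P(X=5) = (1-p)^4 * p = (1/3)^4 * 2/3
= 1/81 * 2/3 = 2/243

2/243


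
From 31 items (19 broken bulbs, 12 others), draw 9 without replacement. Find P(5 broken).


P(X=5) = C(19,5)*C(12,4) / C(31,9)
= 11628*495 / 20160075
= 5755860/20160075 = 383724/1344005

383724/1344005


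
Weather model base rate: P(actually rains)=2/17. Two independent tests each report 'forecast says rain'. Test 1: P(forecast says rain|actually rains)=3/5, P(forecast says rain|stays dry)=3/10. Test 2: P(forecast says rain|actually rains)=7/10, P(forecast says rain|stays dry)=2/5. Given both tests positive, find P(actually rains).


After test 1: P(+) = 3/5*2/17 + 3/10*15/17 = 57/170
P(B|+) = (6/85)/(57/170) = 4/19
After test 2 (use post1 as new prior): P(+) = 7/10*4/19 + 2/5*15/19 = 44/95
P(B|+,+) = (14/95)/(44/95) = 7/22

7/22


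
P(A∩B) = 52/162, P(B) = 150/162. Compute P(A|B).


P(A|B) = P(A∩B)/P(B) = (52/162)/(150/162) = 52/150 = 26/75

26/75


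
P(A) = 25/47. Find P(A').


P(A') = 1 - P(A) = 1 - 25/47 = 22/47

22/47


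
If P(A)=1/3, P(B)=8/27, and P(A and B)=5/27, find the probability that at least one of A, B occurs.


P(A∪B) = P(A) + P(B) - P(A∩B)
= 1/3 + 8/27 - 5/27 = 4/9

4/9


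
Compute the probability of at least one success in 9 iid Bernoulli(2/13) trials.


P(at least one) = 1 - P(none)
P(none) = (1 - 2/13)^9 = (11/13)^9 = 2357947691/10604499373
P(at least one) = 1 - 2357947691/10604499373 = 8246551682/10604499373

8246551682/10604499373


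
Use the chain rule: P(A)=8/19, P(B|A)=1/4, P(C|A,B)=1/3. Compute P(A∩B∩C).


P(A∩B∩C) = P(A) * P(B|A) * P(C|A∩B)
= 8/19 * 1/4 * 1/3
= 2/19 * 1/3 = 2/57

2/57


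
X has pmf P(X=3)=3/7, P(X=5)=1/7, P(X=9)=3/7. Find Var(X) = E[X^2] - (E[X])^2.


E[X] = 41/7, E[X^2] = 295/7
Var(X) = E[X^2] - (E[X])^2 = 295/7 - (41/7)^2 = 384/49

384/49


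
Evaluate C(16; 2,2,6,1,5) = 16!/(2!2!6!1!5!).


16! = 20922789888000
Denominator: 2!=2 * 2!=2 * 6!=720 * 1!=1 * 5!=120
Coefficient = 20922789888000 / 345600 = 60540480

60540480


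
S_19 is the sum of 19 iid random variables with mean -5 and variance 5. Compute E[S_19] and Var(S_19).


E[S_n] = n*mu = 19*-5 = -95
Var(S_n) = n*sigma^2 = 19*5 = 95

E[S_19]=-95, Var(S_19)=95


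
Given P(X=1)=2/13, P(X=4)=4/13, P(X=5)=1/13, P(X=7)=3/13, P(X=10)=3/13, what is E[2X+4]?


E[2X+4] = sum(g(x)*P(x))
= 6*2/13 + 12*4/13 + 14*1/13 + 18*3/13 + 24*3/13
= 200/13

200/13


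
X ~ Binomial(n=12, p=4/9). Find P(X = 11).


P(X=11) = C(12,11) * p^11 * (1-p)^1
= 12 * 4194304/31381059609 * 5/9
= 83886080/94143178827

83886080/94143178827


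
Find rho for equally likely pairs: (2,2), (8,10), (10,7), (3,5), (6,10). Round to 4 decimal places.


Cov(X,Y) = 6.3600, Var(X) = 8.9600, Var(Y) = 9.3600
rho = Cov/(sqrt(VarX)*sqrt(VarY)) = 0.6945

0.6945


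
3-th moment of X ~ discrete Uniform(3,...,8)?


E[X^3] = (1/6) * sum(x^3 for x=3..8)
= 1287/6 = 429/2

429/2


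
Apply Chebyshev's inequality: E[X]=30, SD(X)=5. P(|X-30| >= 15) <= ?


k = 15/5 = 3
Chebyshev: P(|X-mu| >= k*sigma) <= 1/k^2 = 1/3^2 = 1/9

1/9


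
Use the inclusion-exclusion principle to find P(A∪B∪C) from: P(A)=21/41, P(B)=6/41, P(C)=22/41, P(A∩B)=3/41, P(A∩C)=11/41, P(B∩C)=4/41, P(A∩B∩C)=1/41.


P(A∪B∪C) = P(A)+P(B)+P(C) - P(AB)-P(AC)-P(BC) + P(ABC)
= 21/41+6/41+22/41 - 3/41-11/41-4/41 + 1/41
= 32/41

32/41


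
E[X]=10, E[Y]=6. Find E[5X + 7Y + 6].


E[5X + 7Y + 6] = 5*E[X] + 7*E[Y] + 6
= (5)*(10) + (7)*(6) + (6)
= 50 + 42 + 6 = 98

98


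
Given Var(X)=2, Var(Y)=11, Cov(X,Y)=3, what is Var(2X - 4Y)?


Var(2X - 4Y) = 2^2*Var(X) + (-4)^2*Var(Y) + 2*2*(-4)*Cov(X,Y)
= 4*2 + 16*11 - 16*3
= 8 + 176 - 48 = 136

136


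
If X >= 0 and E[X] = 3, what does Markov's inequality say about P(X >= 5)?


Markov: P(X >= a) <= E[X]/a
P(X >= 5) <= 3/5

3/5
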